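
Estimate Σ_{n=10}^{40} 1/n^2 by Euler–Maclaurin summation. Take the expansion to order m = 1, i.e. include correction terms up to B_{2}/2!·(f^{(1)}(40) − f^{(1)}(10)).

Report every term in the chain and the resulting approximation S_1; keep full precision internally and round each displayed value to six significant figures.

S_1 ≈ 0.0804766

The integral term ∫_10^40 1/x^2 dx = 0.0750000.
Endpoint term: (f(10) + f(40))/2 = (0.0100000 + 0.000625000)/2 = 0.00531250.
Integral + boundary = 0.0803125.
Order-1 term: 1/12 · (-3.12500e-05 − (-0.00200000)) = 0.000164063.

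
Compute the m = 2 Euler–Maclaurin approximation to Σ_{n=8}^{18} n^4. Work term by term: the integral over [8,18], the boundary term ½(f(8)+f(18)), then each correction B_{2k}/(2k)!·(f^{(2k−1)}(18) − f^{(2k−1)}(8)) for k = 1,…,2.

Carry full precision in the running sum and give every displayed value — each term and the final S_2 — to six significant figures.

S_2 ≈ 427669

The integral term ∫_8^18 x^4 dx = 371360.
Endpoint term: (f(8) + f(18))/2 = (4096.00 + 104976)/2 = 54536.0.
So far: 425896.
Correction k=1: B_{2}/2! · (f^{(1)}(18) − f^{(1)}(8)) = 1/12 · (23328.0 − 2048.00) = 1773.33.
After k=1: 427669.
Correction k=2: B_{4}/4! · (f^{(3)}(18) − f^{(3)}(8)) = −1/720 · (432.000 − 192.000) = -0.333333.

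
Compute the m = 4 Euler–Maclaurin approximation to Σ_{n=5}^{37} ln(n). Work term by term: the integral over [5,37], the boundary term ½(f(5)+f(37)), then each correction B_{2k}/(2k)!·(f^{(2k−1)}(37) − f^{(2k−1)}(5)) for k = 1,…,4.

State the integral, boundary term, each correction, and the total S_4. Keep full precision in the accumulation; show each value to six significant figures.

S_4 ≈ 96.1526

The integral term ∫_5^37 ln(x) dx = 93.5568.
½[f(5) + f(37)] = ½[1.60944 + 3.61092] = 2.61018.
Integral + boundary = 96.1670.
Order-1 term: 1/12 · (0.0270270 − 0.200000) = -0.0144144.
After k=1: 96.1525.
Order-2 term: −1/720 · (3.94843e-05 − 0.0160000) = 2.21674e-05.
After k=2: 96.1526.
Order-3 term: 1/30240 · (3.46101e-07 − 0.00768000) = -2.53957e-07.
After k=3: 96.1526.
Order-4 term: −1/1209600 · (7.58439e-09 − 0.00921600) = 7.61904e-09.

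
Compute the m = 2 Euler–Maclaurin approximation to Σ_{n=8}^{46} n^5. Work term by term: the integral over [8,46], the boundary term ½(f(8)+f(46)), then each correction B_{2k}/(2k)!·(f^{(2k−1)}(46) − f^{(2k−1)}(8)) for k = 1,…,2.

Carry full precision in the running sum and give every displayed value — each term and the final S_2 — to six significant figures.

∫_8^46 x^5 dx evaluates to 1.57901e+09.
½[f(8) + f(46)] = ½[32768.0 + 2.05963e+08] = 1.02998e+08.
Running total after boundary: 1.68200e+09.
Correction k=1: B_{2}/2! · (f^{(1)}(46) − f^{(1)}(8)) = 1/12 · (2.23873e+07 − 20480.0) = 1.86390e+06.
After k=1: 1.68387e+09.
Correction k=2: B_{4}/4! · (f^{(3)}(46) − f^{(3)}(8)) = −1/720 · (126960 − 3840.00) = -171.000.

S_2 ≈ 1.68387e+09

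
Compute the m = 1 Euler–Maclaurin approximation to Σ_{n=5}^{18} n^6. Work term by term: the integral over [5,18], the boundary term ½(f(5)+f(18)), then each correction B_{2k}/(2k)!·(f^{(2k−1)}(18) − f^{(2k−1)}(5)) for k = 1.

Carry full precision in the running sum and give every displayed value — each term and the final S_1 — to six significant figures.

The integral term ∫_5^18 x^6 dx = 8.74488e+07.
½[f(5) + f(18)] = ½[15625.0 + 3.40122e+07] = 1.70139e+07.
So far: 1.04463e+08.
Correction k=1: B_{2}/2! · (f^{(1)}(18) − f^{(1)}(5)) = 1/12 · (1.13374e+07 − 18750.0) = 943222.

S_1 ≈ 1.05406e+08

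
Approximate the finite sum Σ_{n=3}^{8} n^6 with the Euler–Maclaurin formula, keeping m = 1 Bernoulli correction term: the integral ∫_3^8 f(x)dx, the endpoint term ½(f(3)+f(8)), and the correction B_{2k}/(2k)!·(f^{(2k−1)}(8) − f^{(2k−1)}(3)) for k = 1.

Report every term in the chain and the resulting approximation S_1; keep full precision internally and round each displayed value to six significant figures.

Integral: ∫_3^8 x^6 dx = 299281.
Endpoint term: (f(3) + f(8))/2 = (729.000 + 262144)/2 = 131436.
So far: 430717.
k=1: B_{2}/(2)! × [f^{(1)}(8) − f^{(1)}(3)] = 1/12 × (196608 − 1458.00) = 16262.5.

S_1 ≈ 446980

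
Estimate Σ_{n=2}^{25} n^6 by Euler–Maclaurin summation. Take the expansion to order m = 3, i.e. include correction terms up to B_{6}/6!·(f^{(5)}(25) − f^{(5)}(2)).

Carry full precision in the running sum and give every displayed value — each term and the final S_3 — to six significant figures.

S_3 ≈ 9.98881e+08

Integral: ∫_2^25 x^6 dx = 8.71931e+08.
Endpoint term: (f(2) + f(25))/2 = (64.0000 + 2.44141e+08)/2 = 1.22070e+08.
Integral + boundary = 9.94001e+08.
Order-1 term: 1/12 · (5.85938e+07 − 192.000) = 4.88280e+06.
Partial sum through k=1: 9.98884e+08.
Order-2 term: −1/720 · (1.87500e+06 − 960.000) = -2602.83.
Partial sum through k=2: 9.98881e+08.
Order-3 term: 1/30240 · (18000.0 − 1440.00) = 0.547619.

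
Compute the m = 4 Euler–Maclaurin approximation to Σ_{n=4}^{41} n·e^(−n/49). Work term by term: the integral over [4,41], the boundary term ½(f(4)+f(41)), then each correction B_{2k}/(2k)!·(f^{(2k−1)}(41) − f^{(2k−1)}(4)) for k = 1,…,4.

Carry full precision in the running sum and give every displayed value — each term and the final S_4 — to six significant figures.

∫_4^41 x·e^(−x/49) dx evaluates to 483.352.
Boundary: ½(f(4) + f(41)) = ½(3.68644 + 17.7580) = 10.7222.
Integral + boundary = 494.074.
k=1: B_{2}/(2)! × [f^{(1)}(41) − f^{(1)}(4)] = 1/12 × (0.0707139 − 0.846377) = -0.0646386.
After k=1: 494.010.
k=2: B_{4}/(4)! × [f^{(3)}(41) − f^{(3)}(4)] = −1/720 × (0.000390237 − 0.00112020) = 1.01384e-06.
After k=2: 494.010.
k=3: B_{6}/(6)! × [f^{(5)}(41) − f^{(5)}(4)] = 1/30240 × (3.12796e-07 − 7.86292e-07) = -1.56580e-11.
After k=3: 494.010.
k=4: B_{8}/(8)! × [f^{(7)}(41) − f^{(7)}(4)] = −1/1209600 × (1.92861e-10 − 4.60654e-10) = 2.21389e-16.

S_4 ≈ 494.010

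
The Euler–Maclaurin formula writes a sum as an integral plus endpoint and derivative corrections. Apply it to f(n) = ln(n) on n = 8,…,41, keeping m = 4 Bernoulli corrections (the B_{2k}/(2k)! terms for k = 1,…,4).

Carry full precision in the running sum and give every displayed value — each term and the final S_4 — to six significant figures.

S_4 ≈ 105.509

∫_8^41 ln(x) dx evaluates to 102.621.
Boundary: ½(f(8) + f(41)) = ½(2.07944 + 3.71357) = 2.89651.
Integral + boundary = 105.517.
Order-1 term: 1/12 · (0.0243902 − 0.125000) = -0.00838415.
After k=1: 105.509.
Order-2 term: −1/720 · (2.90187e-05 − 0.00390625) = 5.38504e-06.
After k=2: 105.509.
Order-3 term: 1/30240 · (2.07153e-07 − 0.000732422) = -2.42134e-08.
After k=3: 105.509.
Order-4 term: −1/1209600 · (3.69697e-09 − 0.000343323) = 2.83829e-10.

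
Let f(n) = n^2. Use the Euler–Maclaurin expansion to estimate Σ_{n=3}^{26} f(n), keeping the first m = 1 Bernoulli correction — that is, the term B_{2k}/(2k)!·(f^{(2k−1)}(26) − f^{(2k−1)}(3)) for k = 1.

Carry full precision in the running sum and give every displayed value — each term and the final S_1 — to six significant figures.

The integral term ∫_3^26 x^2 dx = 5849.67.
Endpoint term: (f(3) + f(26))/2 = (9.00000 + 676.000)/2 = 342.500.
Integral + boundary = 6192.17.
Order-1 term: 1/12 · (52.0000 − 6.00000) = 3.83333.

S_1 ≈ 6196.00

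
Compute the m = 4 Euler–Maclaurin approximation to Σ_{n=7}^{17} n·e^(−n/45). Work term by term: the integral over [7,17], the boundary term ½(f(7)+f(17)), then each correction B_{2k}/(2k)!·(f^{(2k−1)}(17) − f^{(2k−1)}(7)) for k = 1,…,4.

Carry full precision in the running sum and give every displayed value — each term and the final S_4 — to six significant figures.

S_4 ≈ 99.4773

∫_7^17 x·e^(−x/45) dx evaluates to 90.6805.
Boundary: ½(f(7) + f(17)) = ½(5.99158 + 11.6515) = 8.82154.
Integral + boundary = 99.5020.
Correction k=1: B_{2}/2! · (f^{(1)}(17) − f^{(1)}(7)) = 1/12 · (0.426460 − 0.722793) = -0.0246944.
After k=1: 99.4773.
Correction k=2: B_{4}/4! · (f^{(3)}(17) − f^{(3)}(7)) = −1/720 · (0.000887519 − 0.00120231) = 4.37206e-07.
After k=2: 99.4773.
Correction k=3: B_{6}/6! · (f^{(5)}(17) − f^{(5)}(7)) = 1/30240 · (7.72563e-07 − 1.01120e-06) = -7.89143e-12.
After k=3: 99.4773.
Correction k=4: B_{8}/8! · (f^{(7)}(17) − f^{(7)}(7)) = −1/1209600 · (5.46590e-10 − 7.05515e-10) = 1.31386e-16.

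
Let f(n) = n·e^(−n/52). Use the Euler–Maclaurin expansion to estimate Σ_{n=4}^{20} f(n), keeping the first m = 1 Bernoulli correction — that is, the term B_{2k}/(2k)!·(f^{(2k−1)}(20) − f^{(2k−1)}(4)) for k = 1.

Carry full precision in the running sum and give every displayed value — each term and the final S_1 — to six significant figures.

S_1 ≈ 156.434

∫_4^20 x·e^(−x/52) dx evaluates to 147.811.
Boundary: ½(f(4) + f(20)) = ½(3.70384 + 13.6142) = 8.65905.
So far: 156.470.
Correction k=1: B_{2}/2! · (f^{(1)}(20) − f^{(1)}(4)) = 1/12 · (0.418900 − 0.854733) = -0.0363194.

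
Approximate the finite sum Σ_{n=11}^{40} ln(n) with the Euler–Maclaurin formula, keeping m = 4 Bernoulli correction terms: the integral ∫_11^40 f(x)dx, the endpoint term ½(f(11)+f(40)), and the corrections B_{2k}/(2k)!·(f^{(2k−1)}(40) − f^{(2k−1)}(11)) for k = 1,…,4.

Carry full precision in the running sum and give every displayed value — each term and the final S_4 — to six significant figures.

Integral: ∫_11^40 ln(x) dx = 92.1783.
Boundary: ½(f(11) + f(40)) = ½(2.39790 + 3.68888) = 3.04339.
So far: 95.2217.
Correction k=1: B_{2}/2! · (f^{(1)}(40) − f^{(1)}(11)) = 1/12 · (0.0250000 − 0.0909091) = -0.00549242.
After k=1: 95.2162.
Correction k=2: B_{4}/4! · (f^{(3)}(40) − f^{(3)}(11)) = −1/720 · (3.12500e-05 − 0.00150263) = 2.04358e-06.
After k=2: 95.2162.
Correction k=3: B_{6}/6! · (f^{(5)}(40) − f^{(5)}(11)) = 1/30240 · (2.34375e-07 − 0.000149021) = -4.92020e-09.
After k=3: 95.2162.
Correction k=4: B_{8}/8! · (f^{(7)}(40) − f^{(7)}(11)) = −1/1209600 · (4.39453e-09 − 3.69474e-05) = 3.05415e-11.

S_4 ≈ 95.2162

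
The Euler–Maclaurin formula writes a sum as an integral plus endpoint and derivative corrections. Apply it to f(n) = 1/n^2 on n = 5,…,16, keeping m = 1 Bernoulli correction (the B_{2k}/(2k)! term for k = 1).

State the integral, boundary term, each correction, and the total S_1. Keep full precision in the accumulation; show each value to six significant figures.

S_1 ≈ 0.160746

The integral term ∫_5^16 1/x^2 dx = 0.137500.
Endpoint term: (f(5) + f(16))/2 = (0.0400000 + 0.00390625)/2 = 0.0219531.
Integral + boundary = 0.159453.
Order-1 term: 1/12 · (-0.000488281 − (-0.0160000)) = 0.00129264.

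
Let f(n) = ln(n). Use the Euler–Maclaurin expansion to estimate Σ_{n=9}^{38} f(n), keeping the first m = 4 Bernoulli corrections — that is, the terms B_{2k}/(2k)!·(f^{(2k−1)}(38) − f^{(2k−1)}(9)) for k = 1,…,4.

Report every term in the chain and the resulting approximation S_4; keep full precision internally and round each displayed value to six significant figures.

Integral: ∫_9^38 ln(x) dx = 89.4533.
½[f(9) + f(38)] = ½[2.19722 + 3.63759] = 2.91741.
Running total after boundary: 92.3707.
Order-1 term: 1/12 · (0.0263158 − 0.111111) = -0.00706628.
Running total after k=1: 92.3636.
Order-2 term: −1/720 · (3.64485e-05 − 0.00274348) = 3.75977e-06.
Running total after k=2: 92.3636.
Order-3 term: 1/30240 · (3.02896e-07 − 0.000406442) = -1.34305e-08.
Running total after k=3: 92.3636.
Order-4 term: −1/1209600 · (6.29285e-09 − 0.000150534) = 1.24444e-10.

S_4 ≈ 92.3636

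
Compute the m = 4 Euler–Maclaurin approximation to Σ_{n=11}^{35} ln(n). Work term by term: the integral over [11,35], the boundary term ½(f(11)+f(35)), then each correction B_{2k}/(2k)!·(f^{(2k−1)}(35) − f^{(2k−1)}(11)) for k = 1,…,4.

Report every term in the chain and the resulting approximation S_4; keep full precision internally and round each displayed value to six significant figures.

Integral: ∫_11^35 ln(x) dx = 74.0603.
Boundary: ½(f(11) + f(35)) = ½(2.39790 + 3.55535) = 2.97662.
So far: 77.0370.
Order-1 term: 1/12 · (0.0285714 − 0.0909091) = -0.00519481.
Partial sum through k=1: 77.0318.
Order-2 term: −1/720 · (4.66472e-05 − 0.00150263) = 2.02220e-06.
Partial sum through k=2: 77.0318.
Order-3 term: 1/30240 · (4.56952e-07 − 0.000149021) = -4.91284e-09.
Partial sum through k=3: 77.0318.
Order-4 term: −1/1209600 · (1.11907e-08 − 3.69474e-05) = 3.05359e-11.

S_4 ≈ 77.0318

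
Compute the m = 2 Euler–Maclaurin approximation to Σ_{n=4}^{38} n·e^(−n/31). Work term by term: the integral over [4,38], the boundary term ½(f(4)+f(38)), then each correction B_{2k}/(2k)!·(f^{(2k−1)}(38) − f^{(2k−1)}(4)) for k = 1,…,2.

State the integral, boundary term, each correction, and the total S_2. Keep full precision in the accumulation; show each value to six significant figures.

Integral: ∫_4^38 x·e^(−x/31) dx = 325.815.
Boundary: ½(f(4) + f(38)) = ½(3.51578 + 11.1538) = 7.33479.
Running total after boundary: 333.150.
k=1: B_{2}/(2)! × [f^{(1)}(38) − f^{(1)}(4)] = 1/12 × (-0.0662789 − 0.765533) = -0.0693177.
Running total after k=1: 333.080.
k=2: B_{4}/(4)! × [f^{(3)}(38) − f^{(3)}(4)] = −1/720 × (0.000541897 − 0.00262583) = 2.89435e-06.

S_2 ≈ 333.080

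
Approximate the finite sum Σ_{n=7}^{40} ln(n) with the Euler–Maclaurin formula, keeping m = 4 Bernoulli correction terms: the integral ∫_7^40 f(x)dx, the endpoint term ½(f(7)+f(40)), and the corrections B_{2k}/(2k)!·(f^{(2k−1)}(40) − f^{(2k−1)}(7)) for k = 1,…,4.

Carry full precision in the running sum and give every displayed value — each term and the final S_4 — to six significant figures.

∫_7^40 ln(x) dx evaluates to 100.934.
Boundary: ½(f(7) + f(40)) = ½(1.94591 + 3.68888) = 2.81739.
So far: 103.751.
Correction k=1: B_{2}/2! · (f^{(1)}(40) − f^{(1)}(7)) = 1/12 · (0.0250000 − 0.142857) = -0.00982143.
After k=1: 103.741.
Correction k=2: B_{4}/4! · (f^{(3)}(40) − f^{(3)}(7)) = −1/720 · (3.12500e-05 − 0.00583090) = 8.05507e-06.
After k=2: 103.741.
Correction k=3: B_{6}/6! · (f^{(5)}(40) − f^{(5)}(7)) = 1/30240 · (2.34375e-07 − 0.00142798) = -4.72137e-08.
After k=3: 103.741.
Correction k=4: B_{8}/8! · (f^{(7)}(40) − f^{(7)}(7)) = −1/1209600 · (4.39453e-09 − 0.000874271) = 7.22774e-10.

S_4 ≈ 103.741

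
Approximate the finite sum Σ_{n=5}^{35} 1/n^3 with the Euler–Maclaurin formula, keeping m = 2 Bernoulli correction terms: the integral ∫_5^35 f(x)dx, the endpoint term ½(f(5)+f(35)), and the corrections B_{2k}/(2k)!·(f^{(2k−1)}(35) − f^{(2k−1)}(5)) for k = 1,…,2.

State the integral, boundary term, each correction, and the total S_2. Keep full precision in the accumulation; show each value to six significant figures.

S_2 ≈ 0.0239980

∫_5^35 1/x^3 dx evaluates to 0.0195918.
Endpoint term: (f(5) + f(35))/2 = (0.00800000 + 2.33236e-05)/2 = 0.00401166.
Integral + boundary = 0.0236035.
Order-1 term: 1/12 · (-1.99917e-06 − (-0.00480000)) = 0.000399833.
Running total after k=1: 0.0240033.
Order-2 term: −1/720 · (-3.26395e-08 − (-0.00384000)) = -5.33329e-06.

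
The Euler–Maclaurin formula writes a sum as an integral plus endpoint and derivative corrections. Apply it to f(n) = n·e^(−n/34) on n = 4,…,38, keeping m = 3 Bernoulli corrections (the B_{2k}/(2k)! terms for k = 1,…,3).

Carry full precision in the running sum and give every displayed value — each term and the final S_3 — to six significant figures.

S_3 ≈ 355.909

The integral term ∫_4^38 x·e^(−x/34) dx = 347.986.
½[f(4) + f(38)] = ½[3.55604 + 12.4278] = 7.99194.
So far: 355.978.
Correction k=1: B_{2}/2! · (f^{(1)}(38) − f^{(1)}(4)) = 1/12 · (-0.0384763 − 0.784420) = -0.0685747.
Partial sum through k=1: 355.909.
Correction k=2: B_{4}/4! · (f^{(3)}(38) − f^{(3)}(4)) = −1/720 · (0.000532544 − 0.00221664) = 2.33903e-06.
Partial sum through k=2: 355.909.
Correction k=3: B_{6}/6! · (f^{(5)}(38) − f^{(5)}(4)) = 1/30240 · (9.50148e-07 − 3.24803e-06) = -7.59882e-11.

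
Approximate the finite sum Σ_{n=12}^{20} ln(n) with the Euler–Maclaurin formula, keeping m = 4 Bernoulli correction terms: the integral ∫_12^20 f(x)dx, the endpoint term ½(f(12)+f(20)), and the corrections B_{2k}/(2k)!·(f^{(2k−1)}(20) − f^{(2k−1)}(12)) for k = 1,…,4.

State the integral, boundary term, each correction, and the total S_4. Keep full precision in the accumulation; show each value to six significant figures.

S_4 ≈ 24.8333

The integral term ∫_12^20 ln(x) dx = 22.0958.
Boundary: ½(f(12) + f(20)) = ½(2.48491 + 2.99573) = 2.74032.
So far: 24.8361.
k=1: B_{2}/(2)! × [f^{(1)}(20) − f^{(1)}(12)] = 1/12 × (0.0500000 − 0.0833333) = -0.00277778.
Running total after k=1: 24.8333.
k=2: B_{4}/(4)! × [f^{(3)}(20) − f^{(3)}(12)] = −1/720 × (0.000250000 − 0.00115741) = 1.26029e-06.
Running total after k=2: 24.8333.
k=3: B_{6}/(6)! × [f^{(5)}(20) − f^{(5)}(12)] = 1/30240 × (7.50000e-06 − 9.64506e-05) = -2.94149e-09.
Running total after k=3: 24.8333.
k=4: B_{8}/(8)! × [f^{(7)}(20) − f^{(7)}(12)] = −1/1209600 × (5.62500e-07 − 2.00939e-05) = 1.61470e-11.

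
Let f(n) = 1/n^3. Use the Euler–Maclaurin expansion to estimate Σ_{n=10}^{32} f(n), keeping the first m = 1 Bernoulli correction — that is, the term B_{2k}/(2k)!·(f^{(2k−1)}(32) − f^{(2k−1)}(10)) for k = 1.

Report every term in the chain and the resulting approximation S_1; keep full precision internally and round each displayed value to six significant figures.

∫_10^32 1/x^3 dx evaluates to 0.00451172.
½[f(10) + f(32)] = ½[0.00100000 + 3.05176e-05] = 0.000515259.
Running total after boundary: 0.00502698.
k=1: B_{2}/(2)! × [f^{(1)}(32) − f^{(1)}(10)] = 1/12 × (-2.86102e-06 − (-0.000300000)) = 2.47616e-05.

S_1 ≈ 0.00505174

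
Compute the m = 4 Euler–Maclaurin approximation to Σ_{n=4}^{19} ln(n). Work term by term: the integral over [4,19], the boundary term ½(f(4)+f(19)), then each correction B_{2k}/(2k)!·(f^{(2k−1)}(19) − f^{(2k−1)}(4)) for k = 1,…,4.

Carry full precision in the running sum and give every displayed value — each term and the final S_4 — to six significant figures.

Integral: ∫_4^19 ln(x) dx = 35.3992.
Endpoint term: (f(4) + f(19))/2 = (1.38629 + 2.94444)/2 = 2.16537.
So far: 37.5645.
Correction k=1: B_{2}/2! · (f^{(1)}(19) − f^{(1)}(4)) = 1/12 · (0.0526316 − 0.250000) = -0.0164474.
After k=1: 37.5481.
Correction k=2: B_{4}/4! · (f^{(3)}(19) − f^{(3)}(4)) = −1/720 · (0.000291588 − 0.0312500) = 4.29978e-05.
After k=2: 37.5481.
Correction k=3: B_{6}/6! · (f^{(5)}(19) − f^{(5)}(4)) = 1/30240 · (9.69267e-06 − 0.0234375) = -7.74729e-07.
After k=3: 37.5481.
Correction k=4: B_{8}/8! · (f^{(7)}(19) − f^{(7)}(4)) = −1/1209600 · (8.05485e-07 − 0.0439453) = 3.63298e-08.

S_4 ≈ 37.5481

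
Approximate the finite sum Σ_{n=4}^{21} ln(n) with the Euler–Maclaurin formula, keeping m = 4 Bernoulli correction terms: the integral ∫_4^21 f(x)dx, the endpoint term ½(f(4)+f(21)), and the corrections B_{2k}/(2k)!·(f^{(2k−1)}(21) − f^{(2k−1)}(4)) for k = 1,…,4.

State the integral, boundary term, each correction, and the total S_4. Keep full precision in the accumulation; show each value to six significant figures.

∫_4^21 ln(x) dx evaluates to 41.3898.
Boundary: ½(f(4) + f(21)) = ½(1.38629 + 3.04452) = 2.21541.
Integral + boundary = 43.6052.
Correction k=1: B_{2}/2! · (f^{(1)}(21) − f^{(1)}(4)) = 1/12 · (0.0476190 − 0.250000) = -0.0168651.
Running total after k=1: 43.5883.
Correction k=2: B_{4}/4! · (f^{(3)}(21) − f^{(3)}(4)) = −1/720 · (0.000215959 − 0.0312500) = 4.31028e-05.
Running total after k=2: 43.5884.
Correction k=3: B_{6}/6! · (f^{(5)}(21) − f^{(5)}(4)) = 1/30240 · (5.87645e-06 − 0.0234375) = -7.74855e-07.
Running total after k=3: 43.5884.
Correction k=4: B_{8}/8! · (f^{(7)}(21) − f^{(7)}(4)) = −1/1209600 · (3.99758e-07 − 0.0439453) = 3.63301e-08.

S_4 ≈ 43.5884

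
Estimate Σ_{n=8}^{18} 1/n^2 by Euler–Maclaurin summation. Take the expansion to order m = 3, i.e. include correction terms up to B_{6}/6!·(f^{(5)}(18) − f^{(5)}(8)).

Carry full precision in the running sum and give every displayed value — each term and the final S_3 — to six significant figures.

S_3 ≈ 0.0790961

The integral term ∫_8^18 1/x^2 dx = 0.0694444.
Boundary: ½(f(8) + f(18)) = ½(0.0156250 + 0.00308642) = 0.00935571.
Integral + boundary = 0.0788002.
k=1: B_{2}/(2)! × [f^{(1)}(18) − f^{(1)}(8)] = 1/12 × (-0.000342936 − (-0.00390625)) = 0.000296943.
Partial sum through k=1: 0.0790971.
k=2: B_{4}/(4)! × [f^{(3)}(18) − f^{(3)}(8)] = −1/720 × (-1.27013e-05 − (-0.000732422)) = -9.99612e-07.
Partial sum through k=2: 0.0790961.
k=3: B_{6}/(6)! × [f^{(5)}(18) − f^{(5)}(8)] = 1/30240 × (-1.17605e-06 − (-0.000343323)) = 1.13144e-08.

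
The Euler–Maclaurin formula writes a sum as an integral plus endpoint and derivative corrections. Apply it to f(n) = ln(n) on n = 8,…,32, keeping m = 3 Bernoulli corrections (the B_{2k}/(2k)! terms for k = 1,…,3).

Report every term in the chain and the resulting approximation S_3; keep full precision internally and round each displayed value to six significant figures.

Integral: ∫_8^32 ln(x) dx = 70.2680.
Boundary: ½(f(8) + f(32)) = ½(2.07944 + 3.46574) = 2.77259.
Integral + boundary = 73.0406.
k=1: B_{2}/(2)! × [f^{(1)}(32) − f^{(1)}(8)] = 1/12 × (0.0312500 − 0.125000) = -0.00781250.
Partial sum through k=1: 73.0328.
k=2: B_{4}/(4)! × [f^{(3)}(32) − f^{(3)}(8)] = −1/720 × (6.10352e-05 − 0.00390625) = 5.34058e-06.
Partial sum through k=2: 73.0328.
k=3: B_{6}/(6)! × [f^{(5)}(32) − f^{(5)}(8)] = 1/30240 × (7.15256e-07 − 0.000732422) = -2.41966e-08.

S_3 ≈ 73.0328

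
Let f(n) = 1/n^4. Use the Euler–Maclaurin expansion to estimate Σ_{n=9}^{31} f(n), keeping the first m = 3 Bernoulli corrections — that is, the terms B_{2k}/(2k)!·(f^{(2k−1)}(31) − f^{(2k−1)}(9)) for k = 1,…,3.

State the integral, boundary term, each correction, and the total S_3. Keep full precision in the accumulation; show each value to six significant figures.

Integral: ∫_9^31 1/x^4 dx = 0.000446058.
Boundary: ½(f(9) + f(31)) = ½(0.000152416 + 1.08281e-06) = 7.67493e-05.
Running total after boundary: 0.000522808.
Order-1 term: 1/12 · (-1.39718e-07 − (-6.77404e-05)) = 5.63339e-06.
After k=1: 0.000528441.
Order-2 term: −1/720 · (-4.36164e-09 − (-2.50890e-05)) = -3.48398e-08.
After k=2: 0.000528406.
Order-3 term: 1/30240 · (-2.54164e-10 − (-1.73455e-05)) = 5.73586e-10.

S_3 ≈ 0.000528407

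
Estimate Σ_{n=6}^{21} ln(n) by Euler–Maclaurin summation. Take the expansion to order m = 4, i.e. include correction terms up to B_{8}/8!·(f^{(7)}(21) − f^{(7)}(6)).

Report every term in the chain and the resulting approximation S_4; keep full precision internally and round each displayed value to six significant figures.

S_4 ≈ 40.5926

The integral term ∫_6^21 ln(x) dx = 38.1844.
Endpoint term: (f(6) + f(21))/2 = (1.79176 + 3.04452)/2 = 2.41814.
Running total after boundary: 40.6026.
Order-1 term: 1/12 · (0.0476190 − 0.166667) = -0.00992063.
Running total after k=1: 40.5926.
Order-2 term: −1/720 · (0.000215959 − 0.00925926) = 1.25601e-05.
Running total after k=2: 40.5926.
Order-3 term: 1/30240 · (5.87645e-06 − 0.00308642) = -1.01870e-07.
Running total after k=3: 40.5926.
Order-4 term: −1/1209600 · (3.99758e-07 − 0.00257202) = 2.12601e-09.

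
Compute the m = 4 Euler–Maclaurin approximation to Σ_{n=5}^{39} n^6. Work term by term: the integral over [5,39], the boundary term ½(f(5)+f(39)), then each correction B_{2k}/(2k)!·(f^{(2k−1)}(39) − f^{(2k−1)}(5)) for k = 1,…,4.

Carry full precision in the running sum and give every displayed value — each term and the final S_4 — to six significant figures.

S_4 ≈ 2.14089e+10

∫_5^39 x^6 dx evaluates to 1.96044e+10.
Endpoint term: (f(5) + f(39))/2 = (15625.0 + 3.51874e+09)/2 = 1.75938e+09.
Running total after boundary: 2.13638e+10.
Correction k=1: B_{2}/2! · (f^{(1)}(39) − f^{(1)}(5)) = 1/12 · (5.41345e+08 − 18750.0) = 4.51105e+07.
Partial sum through k=1: 2.14089e+10.
Correction k=2: B_{4}/4! · (f^{(3)}(39) − f^{(3)}(5)) = −1/720 · (7.11828e+06 − 15000.0) = -9865.67.
Partial sum through k=2: 2.14089e+10.
Correction k=3: B_{6}/6! · (f^{(5)}(39) − f^{(5)}(5)) = 1/30240 · (28080.0 − 3600.00) = 0.809524.
Partial sum through k=3: 2.14089e+10.
Correction k=4: B_{8}/8! · (f^{(7)}(39) − f^{(7)}(5)) = −1/1209600 · (0.00000 − 0.00000) = 0.00000.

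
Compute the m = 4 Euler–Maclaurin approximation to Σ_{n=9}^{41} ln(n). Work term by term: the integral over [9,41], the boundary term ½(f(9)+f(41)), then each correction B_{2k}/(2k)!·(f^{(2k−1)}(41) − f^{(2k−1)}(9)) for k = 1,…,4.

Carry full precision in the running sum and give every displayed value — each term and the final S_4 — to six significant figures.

The integral term ∫_9^41 ln(x) dx = 100.481.
½[f(9) + f(41)] = ½[2.19722 + 3.71357] = 2.95540.
Integral + boundary = 103.437.
k=1: B_{2}/(2)! × [f^{(1)}(41) − f^{(1)}(9)] = 1/12 × (0.0243902 − 0.111111) = -0.00722674.
After k=1: 103.430.
k=2: B_{4}/(4)! × [f^{(3)}(41) − f^{(3)}(9)] = −1/720 × (2.90187e-05 − 0.00274348) = 3.77009e-06.
After k=2: 103.430.
k=3: B_{6}/(6)! × [f^{(5)}(41) − f^{(5)}(9)] = 1/30240 × (2.07153e-07 − 0.000406442) = -1.34337e-08.
After k=3: 103.430.
k=4: B_{8}/(8)! × [f^{(7)}(41) − f^{(7)}(9)] = −1/1209600 × (3.69697e-09 − 0.000150534) = 1.24446e-10.

S_4 ≈ 103.430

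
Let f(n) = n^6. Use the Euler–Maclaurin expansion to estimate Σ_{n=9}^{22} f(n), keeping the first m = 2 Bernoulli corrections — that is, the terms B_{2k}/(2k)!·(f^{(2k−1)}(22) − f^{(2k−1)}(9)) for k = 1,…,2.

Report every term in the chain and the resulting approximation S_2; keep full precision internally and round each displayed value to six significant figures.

S_2 ≈ 4.15155e+08

The integral term ∫_9^22 x^6 dx = 3.55654e+08.
Boundary: ½(f(9) + f(22)) = ½(531441 + 1.13380e+08) = 5.69557e+07.
Running total after boundary: 4.12609e+08.
Order-1 term: 1/12 · (3.09218e+07 − 354294) = 2.54729e+06.
Running total after k=1: 4.15157e+08.
Order-2 term: −1/720 · (1.27776e+06 − 87480.0) = -1653.17.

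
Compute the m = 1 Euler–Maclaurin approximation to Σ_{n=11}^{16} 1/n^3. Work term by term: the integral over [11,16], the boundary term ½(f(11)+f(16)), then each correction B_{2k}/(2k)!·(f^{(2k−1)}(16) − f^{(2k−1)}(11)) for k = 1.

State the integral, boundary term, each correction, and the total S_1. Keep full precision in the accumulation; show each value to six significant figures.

S_1 ≈ 0.00269009

∫_11^16 1/x^3 dx evaluates to 0.00217911.
Boundary: ½(f(11) + f(16)) = ½(0.000751315 + 0.000244141) = 0.000497728.
So far: 0.00267683.
Correction k=1: B_{2}/2! · (f^{(1)}(16) − f^{(1)}(11)) = 1/12 · (-4.57764e-05 − (-0.000204904)) = 1.32606e-05.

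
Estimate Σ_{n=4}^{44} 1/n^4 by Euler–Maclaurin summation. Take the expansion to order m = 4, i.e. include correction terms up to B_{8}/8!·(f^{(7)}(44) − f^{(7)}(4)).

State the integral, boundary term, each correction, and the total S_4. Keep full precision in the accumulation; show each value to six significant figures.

Integral: ∫_4^44 1/x^4 dx = 0.00520442.
Endpoint term: (f(4) + f(44))/2 = (0.00390625 + 2.66802e-07)/2 = 0.00195326.
Integral + boundary = 0.00715768.
k=1: B_{2}/(2)! × [f^{(1)}(44) − f^{(1)}(4)] = 1/12 × (-2.42547e-08 − (-0.00390625)) = 0.000325519.
Running total after k=1: 0.00748320.
k=2: B_{4}/(4)! × [f^{(3)}(44) − f^{(3)}(4)] = −1/720 × (-3.75848e-10 − (-0.00732422)) = -1.01725e-05.
Running total after k=2: 0.00747302.
k=3: B_{6}/(6)! × [f^{(5)}(44) − f^{(5)}(4)] = 1/30240 × (-1.08716e-11 − (-0.0256348)) = 8.47711e-07.
Running total after k=3: 0.00747387.
k=4: B_{8}/(8)! × [f^{(7)}(44) − f^{(7)}(4)] = −1/1209600 × (-5.05397e-13 − (-0.144196)) = -1.19209e-07.

S_4 ≈ 0.00747375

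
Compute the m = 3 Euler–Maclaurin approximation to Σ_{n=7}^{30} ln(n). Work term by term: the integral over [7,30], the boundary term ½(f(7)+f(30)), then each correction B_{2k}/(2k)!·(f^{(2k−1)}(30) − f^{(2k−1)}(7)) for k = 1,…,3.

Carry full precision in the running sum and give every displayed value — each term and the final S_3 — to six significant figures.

S_3 ≈ 68.0790

Integral: ∫_7^30 ln(x) dx = 65.4146.
Boundary: ½(f(7) + f(30)) = ½(1.94591 + 3.40120) = 2.67355.
Integral + boundary = 68.0881.
k=1: B_{2}/(2)! × [f^{(1)}(30) − f^{(1)}(7)] = 1/12 × (0.0333333 − 0.142857) = -0.00912698.
After k=1: 68.0790.
k=2: B_{4}/(4)! × [f^{(3)}(30) − f^{(3)}(7)] = −1/720 × (7.40741e-05 − 0.00583090) = 7.99560e-06.
After k=2: 68.0790.
k=3: B_{6}/(6)! × [f^{(5)}(30) − f^{(5)}(7)] = 1/30240 × (9.87654e-07 − 0.00142798) = -4.71888e-08.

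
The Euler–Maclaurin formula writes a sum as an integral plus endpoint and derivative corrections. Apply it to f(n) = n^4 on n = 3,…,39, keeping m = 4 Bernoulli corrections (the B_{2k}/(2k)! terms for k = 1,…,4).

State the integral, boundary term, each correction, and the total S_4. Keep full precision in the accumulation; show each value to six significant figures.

The integral term ∫_3^39 x^4 dx = 1.80448e+07.
Endpoint term: (f(3) + f(39))/2 = (81.0000 + 2.31344e+06)/2 = 1.15676e+06.
Integral + boundary = 1.92016e+07.
k=1: B_{2}/(2)! × [f^{(1)}(39) − f^{(1)}(3)] = 1/12 × (237276 − 108.000) = 19764.0.
Running total after k=1: 1.92213e+07.
k=2: B_{4}/(4)! × [f^{(3)}(39) − f^{(3)}(3)] = −1/720 × (936.000 − 72.0000) = -1.20000.
Running total after k=2: 1.92213e+07.
k=3: B_{6}/(6)! × [f^{(5)}(39) − f^{(5)}(3)] = 1/30240 × (0.00000 − 0.00000) = 0.00000.
Running total after k=3: 1.92213e+07.
k=4: B_{8}/(8)! × [f^{(7)}(39) − f^{(7)}(3)] = −1/1209600 × (0.00000 − 0.00000) = 0.00000.

S_4 ≈ 1.92213e+07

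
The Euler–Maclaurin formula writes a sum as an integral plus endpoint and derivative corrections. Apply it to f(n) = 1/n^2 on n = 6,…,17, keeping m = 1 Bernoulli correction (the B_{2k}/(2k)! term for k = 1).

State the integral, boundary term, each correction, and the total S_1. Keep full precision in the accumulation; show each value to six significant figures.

S_1 ≈ 0.124200

Integral: ∫_6^17 1/x^2 dx = 0.107843.
½[f(6) + f(17)] = ½[0.0277778 + 0.00346021] = 0.0156190.
Running total after boundary: 0.123462.
k=1: B_{2}/(2)! × [f^{(1)}(17) − f^{(1)}(6)] = 1/12 × (-0.000407083 − (-0.00925926)) = 0.000737681.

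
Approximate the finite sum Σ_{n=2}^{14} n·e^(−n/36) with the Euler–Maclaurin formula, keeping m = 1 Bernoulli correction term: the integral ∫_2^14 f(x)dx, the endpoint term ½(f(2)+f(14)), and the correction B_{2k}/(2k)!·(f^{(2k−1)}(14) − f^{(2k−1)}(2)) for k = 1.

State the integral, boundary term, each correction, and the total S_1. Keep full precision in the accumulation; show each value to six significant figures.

S_1 ≈ 79.6660

Integral: ∫_2^14 x·e^(−x/36) dx = 74.0153.
Endpoint term: (f(2) + f(14))/2 = (1.89192 + 9.48933)/2 = 5.69063.
So far: 79.7059.
Correction k=1: B_{2}/2! · (f^{(1)}(14) − f^{(1)}(2)) = 1/12 · (0.414217 − 0.893406) = -0.0399324.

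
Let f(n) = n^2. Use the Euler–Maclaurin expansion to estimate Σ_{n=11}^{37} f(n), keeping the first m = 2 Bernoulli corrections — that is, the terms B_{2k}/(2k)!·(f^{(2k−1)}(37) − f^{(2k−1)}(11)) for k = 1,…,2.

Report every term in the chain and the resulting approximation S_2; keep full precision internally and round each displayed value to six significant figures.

The integral term ∫_11^37 x^2 dx = 16440.7.
½[f(11) + f(37)] = ½[121.000 + 1369.00] = 745.000.
So far: 17185.7.
Order-1 term: 1/12 · (74.0000 − 22.0000) = 4.33333.
Partial sum through k=1: 17190.0.
Order-2 term: −1/720 · (0.00000 − 0.00000) = 0.00000.

S_2 ≈ 17190.0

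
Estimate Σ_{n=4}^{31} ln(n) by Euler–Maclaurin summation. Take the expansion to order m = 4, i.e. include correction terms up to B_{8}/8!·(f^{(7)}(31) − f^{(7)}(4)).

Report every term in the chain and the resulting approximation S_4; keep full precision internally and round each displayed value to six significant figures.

S_4 ≈ 76.3005

The integral term ∫_4^31 ln(x) dx = 73.9084.
Endpoint term: (f(4) + f(31))/2 = (1.38629 + 3.43399)/2 = 2.41014.
Running total after boundary: 76.3186.
Correction k=1: B_{2}/2! · (f^{(1)}(31) − f^{(1)}(4)) = 1/12 · (0.0322581 − 0.250000) = -0.0181452.
Running total after k=1: 76.3004.
Correction k=2: B_{4}/4! · (f^{(3)}(31) − f^{(3)}(4)) = −1/720 · (6.71344e-05 − 0.0312500) = 4.33095e-05.
Running total after k=2: 76.3005.
Correction k=3: B_{6}/6! · (f^{(5)}(31) − f^{(5)}(4)) = 1/30240 · (8.38306e-07 − 0.0234375) = -7.75022e-07.
Running total after k=3: 76.3005.
Correction k=4: B_{8}/8! · (f^{(7)}(31) − f^{(7)}(4)) = −1/1209600 · (2.61698e-08 − 0.0439453) = 3.63304e-08.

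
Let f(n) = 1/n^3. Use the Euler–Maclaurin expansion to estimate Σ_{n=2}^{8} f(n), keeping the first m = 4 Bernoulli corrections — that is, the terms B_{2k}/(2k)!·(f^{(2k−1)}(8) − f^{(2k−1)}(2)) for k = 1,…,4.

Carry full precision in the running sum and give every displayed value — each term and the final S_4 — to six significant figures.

Integral: ∫_2^8 1/x^3 dx = 0.117188.
½[f(2) + f(8)] = ½[0.125000 + 0.00195312] = 0.0634766.
So far: 0.180664.
Order-1 term: 1/12 · (-0.000732422 − (-0.187500)) = 0.0155640.
Running total after k=1: 0.196228.
Order-2 term: −1/720 · (-0.000228882 − (-0.937500)) = -0.00130177.
Running total after k=2: 0.194926.
Order-3 term: 1/30240 · (-0.000150204 − (-9.84375)) = 0.000325516.
Running total after k=3: 0.195252.
Order-4 term: −1/1209600 · (-0.000168979 − (-177.188)) = -0.000146484.

S_4 ≈ 0.195105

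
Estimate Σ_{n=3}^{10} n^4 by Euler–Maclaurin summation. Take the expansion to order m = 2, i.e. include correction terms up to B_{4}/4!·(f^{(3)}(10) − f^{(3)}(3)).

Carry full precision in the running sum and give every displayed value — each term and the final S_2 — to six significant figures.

∫_3^10 x^4 dx evaluates to 19951.4.
Boundary: ½(f(3) + f(10)) = ½(81.0000 + 10000.0) = 5040.50.
Running total after boundary: 24991.9.
k=1: B_{2}/(2)! × [f^{(1)}(10) − f^{(1)}(3)] = 1/12 × (4000.00 − 108.000) = 324.333.
Running total after k=1: 25316.2.
k=2: B_{4}/(4)! × [f^{(3)}(10) − f^{(3)}(3)] = −1/720 × (240.000 − 72.0000) = -0.233333.

S_2 ≈ 25316.0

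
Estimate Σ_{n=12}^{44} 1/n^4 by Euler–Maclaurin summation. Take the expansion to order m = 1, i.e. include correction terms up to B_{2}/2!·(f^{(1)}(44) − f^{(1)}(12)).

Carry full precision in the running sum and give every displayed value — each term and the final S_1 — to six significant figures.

The integral term ∫_12^44 1/x^4 dx = 0.000188988.
Endpoint term: (f(12) + f(44))/2 = (4.82253e-05 + 2.66802e-07)/2 = 2.42461e-05.
So far: 0.000213234.
Order-1 term: 1/12 · (-2.42547e-08 − (-1.60751e-05)) = 1.33757e-06.

S_1 ≈ 0.000214572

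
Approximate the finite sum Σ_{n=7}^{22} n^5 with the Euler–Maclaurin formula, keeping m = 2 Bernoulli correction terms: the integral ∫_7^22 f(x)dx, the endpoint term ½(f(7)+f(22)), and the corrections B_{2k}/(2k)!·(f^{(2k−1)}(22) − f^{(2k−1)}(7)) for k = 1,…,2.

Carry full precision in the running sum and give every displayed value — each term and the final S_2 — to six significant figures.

∫_7^22 x^5 dx evaluates to 1.88770e+07.
Boundary: ½(f(7) + f(22)) = ½(16807.0 + 5.15363e+06) = 2.58522e+06.
Running total after boundary: 2.14623e+07.
Order-1 term: 1/12 · (1.17128e+06 − 12005.0) = 96606.2.
After k=1: 2.15589e+07.
Order-2 term: −1/720 · (29040.0 − 2940.00) = -36.2500.

S_2 ≈ 2.15588e+07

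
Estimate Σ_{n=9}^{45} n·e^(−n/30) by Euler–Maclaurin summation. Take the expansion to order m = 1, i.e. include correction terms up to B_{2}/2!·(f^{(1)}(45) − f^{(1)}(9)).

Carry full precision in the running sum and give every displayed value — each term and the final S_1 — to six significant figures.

Integral: ∫_9^45 x·e^(−x/30) dx = 364.714.
Boundary: ½(f(9) + f(45)) = ½(6.66736 + 10.0409) = 8.35411.
So far: 373.069.
Order-1 term: 1/12 · (-0.111565 − 0.518573) = -0.0525115.

S_1 ≈ 373.016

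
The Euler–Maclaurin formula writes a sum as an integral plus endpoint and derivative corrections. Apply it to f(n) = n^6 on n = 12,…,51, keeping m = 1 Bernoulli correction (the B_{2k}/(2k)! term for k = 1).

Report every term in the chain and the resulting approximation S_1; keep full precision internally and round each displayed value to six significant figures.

S_1 ≈ 1.37168e+11

Integral: ∫_12^51 x^6 dx = 1.28196e+11.
½[f(12) + f(51)] = ½[2.98598e+06 + 1.75963e+10] = 8.79964e+09.
So far: 1.36996e+11.
k=1: B_{2}/(2)! × [f^{(1)}(51) − f^{(1)}(12)] = 1/12 × (2.07015e+09 − 1.49299e+06) = 1.72388e+08.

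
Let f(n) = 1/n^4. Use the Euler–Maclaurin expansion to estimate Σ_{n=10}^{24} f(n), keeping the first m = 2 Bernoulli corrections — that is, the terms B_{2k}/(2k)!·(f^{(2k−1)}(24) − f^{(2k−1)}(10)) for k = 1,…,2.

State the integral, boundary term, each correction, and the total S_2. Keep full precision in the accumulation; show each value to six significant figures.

Integral: ∫_10^24 1/x^4 dx = 0.000309221.
½[f(10) + f(24)] = ½[0.000100000 + 3.01408e-06] = 5.15070e-05.
Running total after boundary: 0.000360728.
Order-1 term: 1/12 · (-5.02347e-07 − (-4.00000e-05)) = 3.29147e-06.
Partial sum through k=1: 0.000364019.
Order-2 term: −1/720 · (-2.61639e-08 − (-1.20000e-05)) = -1.66303e-08.

S_2 ≈ 0.000364003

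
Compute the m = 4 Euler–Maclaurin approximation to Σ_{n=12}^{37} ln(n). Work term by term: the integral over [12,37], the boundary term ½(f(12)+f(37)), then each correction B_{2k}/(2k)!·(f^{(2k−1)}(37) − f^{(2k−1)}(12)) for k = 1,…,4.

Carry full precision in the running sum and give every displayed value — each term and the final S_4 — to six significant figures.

S_4 ≈ 81.8283

The integral term ∫_12^37 ln(x) dx = 78.7851.
Boundary: ½(f(12) + f(37)) = ½(2.48491 + 3.61092) = 3.04791.
Running total after boundary: 81.8330.
Order-1 term: 1/12 · (0.0270270 − 0.0833333) = -0.00469219.
Running total after k=1: 81.8283.
Order-2 term: −1/720 · (3.94843e-05 − 0.00115741) = 1.55267e-06.
Running total after k=2: 81.8283.
Order-3 term: 1/30240 · (3.46101e-07 − 9.64506e-05) = -3.17806e-09.
Running total after k=3: 81.8283.
Order-4 term: −1/1209600 · (7.58439e-09 − 2.00939e-05) = 1.66057e-11.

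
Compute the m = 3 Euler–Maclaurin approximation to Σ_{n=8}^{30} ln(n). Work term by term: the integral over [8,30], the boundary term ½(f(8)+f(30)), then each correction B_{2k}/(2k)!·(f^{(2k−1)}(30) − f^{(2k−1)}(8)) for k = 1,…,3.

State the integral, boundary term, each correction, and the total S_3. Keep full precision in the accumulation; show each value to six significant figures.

S_3 ≈ 66.1331

The integral term ∫_8^30 ln(x) dx = 63.4004.
½[f(8) + f(30)] = ½[2.07944 + 3.40120] = 2.74032.
Integral + boundary = 66.1407.
Correction k=1: B_{2}/2! · (f^{(1)}(30) − f^{(1)}(8)) = 1/12 · (0.0333333 − 0.125000) = -0.00763889.
Running total after k=1: 66.1331.
Correction k=2: B_{4}/4! · (f^{(3)}(30) − f^{(3)}(8)) = −1/720 · (7.40741e-05 − 0.00390625) = 5.32247e-06.
Running total after k=2: 66.1331.
Correction k=3: B_{6}/6! · (f^{(5)}(30) − f^{(5)}(8)) = 1/30240 · (9.87654e-07 − 0.000732422) = -2.41876e-08.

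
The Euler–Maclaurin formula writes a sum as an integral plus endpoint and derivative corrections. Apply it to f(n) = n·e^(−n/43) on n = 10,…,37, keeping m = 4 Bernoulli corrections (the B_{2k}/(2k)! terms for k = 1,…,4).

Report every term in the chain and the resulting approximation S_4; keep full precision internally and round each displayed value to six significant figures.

Integral: ∫_10^37 x·e^(−x/43) dx = 351.115.
Endpoint term: (f(10) + f(37))/2 = (7.92504 + 15.6497)/2 = 11.7874.
Running total after boundary: 362.903.
k=1: B_{2}/(2)! × [f^{(1)}(37) − f^{(1)}(10)] = 1/12 × (0.0590184 − 0.608200) = -0.0457652.
After k=1: 362.857.
k=2: B_{4}/(4)! × [f^{(3)}(37) − f^{(3)}(10)] = −1/720 × (0.000489426 − 0.00118616) = 9.67684e-07.
After k=2: 362.857.
k=3: B_{6}/(6)! × [f^{(5)}(37) − f^{(5)}(10)] = 1/30240 × (5.12133e-07 − 1.10513e-06) = -1.96097e-11.
After k=3: 362.857.
k=4: B_{8}/(8)! × [f^{(7)}(37) − f^{(7)}(10)] = −1/1209600 × (4.10799e-10 − 8.48428e-10) = 3.61797e-16.

S_4 ≈ 362.857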